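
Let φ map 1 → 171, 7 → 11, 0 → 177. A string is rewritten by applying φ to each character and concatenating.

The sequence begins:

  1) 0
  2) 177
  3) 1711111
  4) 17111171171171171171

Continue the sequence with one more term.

Applying the rule to each of the 20 symbols of 17111171171171171171 gives the pieces 171 11 171 171 171 171 11 171 171 11 171 171 11 171 171 11 171 171 11 171, which concatenate to the answer.

171111711711711711117117111171171111711711117117111171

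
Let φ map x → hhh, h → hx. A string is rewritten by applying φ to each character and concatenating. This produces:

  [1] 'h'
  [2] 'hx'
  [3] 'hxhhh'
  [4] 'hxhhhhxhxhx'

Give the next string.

hxhhhhxhxhxhxhhhhxhhhhxhhh

Rewriting each symbol of hxhhhhxhxhx: h→hx, x→hhh, h→hx, h→hx, h→hx, h→hx, x→hhh, h→hx, x→hhh, h→hx, x→hhh, which concatenates to hx hhh hx hx hx hx hhh hx hhh hx hhh.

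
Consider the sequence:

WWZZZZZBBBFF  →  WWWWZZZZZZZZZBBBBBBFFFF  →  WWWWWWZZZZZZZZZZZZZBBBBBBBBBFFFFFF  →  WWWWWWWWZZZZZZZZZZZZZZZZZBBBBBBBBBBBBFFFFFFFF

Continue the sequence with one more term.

WWWWWWWWWWZZZZZZZZZZZZZZZZZZZZZBBBBBBBBBBBBBBBFFFFFFFFFF

Reading off run lengths: W runs 2, 4, 6, 8; Z runs 5, 9, 13, 17; B runs 3, 6, 9, 12; F runs 2, 4, 6, 8 — each is linear in n (n = 1, 2, …).
Setting n = 5 gives 10, 21, 15, 10 characters in each block.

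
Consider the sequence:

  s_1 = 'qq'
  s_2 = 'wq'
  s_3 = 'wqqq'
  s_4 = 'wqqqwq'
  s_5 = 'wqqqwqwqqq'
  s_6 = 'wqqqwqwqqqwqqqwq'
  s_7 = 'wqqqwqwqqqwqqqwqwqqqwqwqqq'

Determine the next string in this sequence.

This is a Fibonacci-style word recurrence s(k) = s(k−1)·s(k−2): e.g. wq·qq = wqqq.
The next term joins wqqqwqwqqqwqqqwqwqqqwqwqqq and wqqqwqwqqqwqqqwq.

wqqqwqwqqqwqqqwqwqqqwqwqqqwqqqwqwqqqwqqqwq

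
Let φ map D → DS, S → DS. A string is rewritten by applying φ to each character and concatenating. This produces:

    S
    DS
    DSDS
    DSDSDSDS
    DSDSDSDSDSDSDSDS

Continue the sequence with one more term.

DSDSDSDSDSDSDSDSDSDSDSDSDSDSDSDS

Replace each of the 16 characters of DSDSDSDSDSDSDSDS in place — DS DS DS DS DS DS DS DS DS DS DS DS DS DS DS DS — and concatenate.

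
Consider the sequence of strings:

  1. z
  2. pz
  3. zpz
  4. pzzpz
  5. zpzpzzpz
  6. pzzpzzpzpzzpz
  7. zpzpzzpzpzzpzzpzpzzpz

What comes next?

From term 3 onward, concatenate the second-to-last term with the last: z·pz = zpz, pz·zpz = pzzpz, …
Continuing: pzzpzzpzpzzpz · zpzpzzpzpzzpzzpzpzzpz gives term 8.

pzzpzzpzpzzpzzpzpzzpzpzzpzzpzpzzpz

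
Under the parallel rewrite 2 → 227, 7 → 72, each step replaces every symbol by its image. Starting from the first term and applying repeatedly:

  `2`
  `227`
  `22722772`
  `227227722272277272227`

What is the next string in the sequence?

2272277222722772722272272277222722772722277222722722772

φ(227227722272277272227) expands symbol-by-symbol to 227 227 72 227 227 72 72 227 227 227 72 227 227 72 72 227 72 227 227 227 72; joining the 21 pieces gives the next term.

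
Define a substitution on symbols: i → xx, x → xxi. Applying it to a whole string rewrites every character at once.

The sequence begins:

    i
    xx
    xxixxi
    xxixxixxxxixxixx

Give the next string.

Replace each of the 16 characters of xxixxixxxxixxixx in place — xxi xxi xx xxi xxi xx xxi xxi xxi xxi xx xxi xxi xx xxi xxi — and concatenate.

xxixxixxxxixxixxxxixxixxixxixxxxixxixxxxixxi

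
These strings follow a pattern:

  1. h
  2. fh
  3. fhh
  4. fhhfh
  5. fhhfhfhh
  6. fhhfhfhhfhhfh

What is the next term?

fhhfhfhhfhhfhfhhfhfhh

From term 3 onward, concatenate the last term with the second-to-last: fh·h = fhh, fhh·fh = fhhfh, …
Continuing: fhhfhfhhfhhfh · fhhfhfhh gives term 7.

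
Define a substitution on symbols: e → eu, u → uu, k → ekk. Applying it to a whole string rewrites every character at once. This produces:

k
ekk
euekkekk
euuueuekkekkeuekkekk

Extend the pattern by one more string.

euuuuuuueuuueuekkekkeuekkekkeuuueuekkekkeuekkekk

Applying the rule to each of the 20 symbols of euuueuekkekkeuekkekk gives the pieces eu uu uu uu eu uu eu ekk ekk eu ekk ekk eu uu eu ekk ekk eu ekk ekk, which concatenate to the answer.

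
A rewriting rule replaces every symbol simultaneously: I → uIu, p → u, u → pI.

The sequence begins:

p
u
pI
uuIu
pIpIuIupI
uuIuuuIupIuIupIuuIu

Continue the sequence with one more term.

pIpIuIupIpIpIuIupIuuIupIuIupIuuIupIpIuIupI

Applying the rule to each of the 19 symbols of uuIuuuIupIuIupIuuIu gives the pieces pI pI uIu pI pI pI uIu pI u uIu pI uIu pI u uIu pI pI uIu pI, which concatenate to the answer.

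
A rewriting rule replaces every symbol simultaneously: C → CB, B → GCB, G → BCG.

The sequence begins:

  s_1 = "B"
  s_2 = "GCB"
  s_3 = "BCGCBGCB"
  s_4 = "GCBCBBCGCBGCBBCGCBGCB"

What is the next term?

Rewriting the 21 symbols of GCBCBBCGCBGCBBCGCBGCB one by one yields BCG CB GCB CB GCB GCB CB BCG CB GCB BCG CB GCB GCB CB BCG CB GCB BCG CB GCB; concatenated:

BCGCBGCBCBGCBGCBCBBCGCBGCBBCGCBGCBGCBCBBCGCBGCBBCGCBGCB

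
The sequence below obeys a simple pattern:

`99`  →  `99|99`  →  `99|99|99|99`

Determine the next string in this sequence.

99|99|99|99|99|99|99|99

s(k+1) = s(k)·|·s(k) — each term doubles the last with '|' between the halves.
So the next term is two copies of 99|99|99|99 with '|' between the halves.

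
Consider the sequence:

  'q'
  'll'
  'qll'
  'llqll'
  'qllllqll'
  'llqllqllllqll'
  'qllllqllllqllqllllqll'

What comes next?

From term 3 onward, concatenate the second-to-last term with the last: q·ll = qll, ll·qll = llqll, …
The next term joins llqllqllllqll and qllllqllllqllqllllqll.

llqllqllllqllqllllqllllqllqllllqll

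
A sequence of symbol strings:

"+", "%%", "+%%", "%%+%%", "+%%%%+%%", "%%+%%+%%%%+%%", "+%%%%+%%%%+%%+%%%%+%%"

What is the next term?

From term 3 onward, concatenate the second-to-last term with the last: +·%% = +%%, %%·+%% = %%+%%, …
Continuing: %%+%%+%%%%+%% · +%%%%+%%%%+%%+%%%%+%% gives term 8.

%%+%%+%%%%+%%+%%%%+%%%%+%%+%%%%+%%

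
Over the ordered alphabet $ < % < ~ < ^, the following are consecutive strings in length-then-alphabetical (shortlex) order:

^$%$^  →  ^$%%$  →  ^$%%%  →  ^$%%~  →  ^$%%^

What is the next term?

Treat ^$%%^ as a base-4 numeral over the given alphabet and add one, carrying through any trailing ^'s.

^$%~$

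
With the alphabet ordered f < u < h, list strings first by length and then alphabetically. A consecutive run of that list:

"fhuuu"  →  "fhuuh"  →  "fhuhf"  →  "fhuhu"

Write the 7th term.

Continuing the enumeration 3 steps past fhuhu: fhuhu → fhuhh → fhhff → (answer).

fhhfu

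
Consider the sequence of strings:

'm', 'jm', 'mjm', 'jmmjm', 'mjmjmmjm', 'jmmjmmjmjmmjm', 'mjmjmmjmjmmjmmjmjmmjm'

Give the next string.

This is a Fibonacci-style word recurrence s(k) = s(k−2)·s(k−1): e.g. m·jm = mjm.
The next term joins jmmjmmjmjmmjm and mjmjmmjmjmmjmmjmjmmjm.

jmmjmmjmjmmjmmjmjmmjmjmmjmmjmjmmjm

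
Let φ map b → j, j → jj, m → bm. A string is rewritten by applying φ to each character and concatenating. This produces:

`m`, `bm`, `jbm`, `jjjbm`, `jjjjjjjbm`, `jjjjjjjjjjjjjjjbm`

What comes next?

Rewriting the 17 symbols of jjjjjjjjjjjjjjjbm one by one yields jj jj jj jj jj jj jj jj jj jj jj jj jj jj jj j bm; concatenated:

jjjjjjjjjjjjjjjjjjjjjjjjjjjjjjjbm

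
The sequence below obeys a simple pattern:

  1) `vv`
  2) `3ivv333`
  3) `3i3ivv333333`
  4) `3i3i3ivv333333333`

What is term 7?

3i3i3i3i3i3ivv333333333333333333

Each term wraps the previous one in 3i on the left and 333 on the right.
From 3i3i3ivv333333333, 3 further steps: 3i3i3ivv333333333 → 3i3i3i3ivv333333333333 → 3i3i3i3i3ivv333333333333333 → (answer).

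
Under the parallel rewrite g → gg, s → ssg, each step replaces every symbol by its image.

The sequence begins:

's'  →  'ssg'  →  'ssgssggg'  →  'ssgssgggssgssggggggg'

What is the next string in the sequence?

φ(ssgssgggssgssggggggg) expands symbol-by-symbol to ssg ssg gg ssg ssg gg gg gg ssg ssg gg ssg ssg gg gg gg gg gg gg gg; joining the 20 pieces gives the next term.

ssgssgggssgssgggggggssgssgggssgssggggggggggggggg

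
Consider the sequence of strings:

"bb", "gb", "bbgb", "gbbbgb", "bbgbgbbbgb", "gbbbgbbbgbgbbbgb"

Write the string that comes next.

bbgbgbbbgbgbbbgbbbgbgbbbgb

This is a Fibonacci-style word recurrence s(k) = s(k−2)·s(k−1): e.g. bb·gb = bbgb.
So term 7 is bbgbgbbbgb·gbbbgbbbgbgbbbgb.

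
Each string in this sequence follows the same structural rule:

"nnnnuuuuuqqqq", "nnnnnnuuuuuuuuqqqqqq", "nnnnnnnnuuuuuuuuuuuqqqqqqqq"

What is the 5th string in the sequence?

Reading off run lengths: n runs 4, 6, 8; u runs 5, 8, 11; q runs 4, 6, 8 — each is linear in n (n = 1, 2, …).
For term 5, n = 5, so the run lengths are 12, 17, 12.

nnnnnnnnnnnnuuuuuuuuuuuuuuuuuqqqqqqqqqqqq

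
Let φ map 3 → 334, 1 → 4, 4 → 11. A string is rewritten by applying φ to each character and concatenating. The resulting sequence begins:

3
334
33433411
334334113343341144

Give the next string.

Applying the rule to each of the 18 symbols of 334334113343341144 gives the pieces 334 334 11 334 334 11 4 4 334 334 11 334 334 11 4 4 11 11, which concatenate to the answer.

3343341133433411443343341133433411441111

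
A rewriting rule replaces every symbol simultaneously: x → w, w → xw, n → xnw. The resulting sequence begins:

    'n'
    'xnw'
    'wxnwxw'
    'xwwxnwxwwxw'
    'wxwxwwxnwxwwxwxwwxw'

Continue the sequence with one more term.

Rewriting the 19 symbols of wxwxwwxnwxwwxwxwwxw one by one yields xw w xw w xw xw w xnw xw w xw xw w xw w xw xw w xw; concatenated:

xwwxwwxwxwwxnwxwwxwxwwxwwxwxwwxw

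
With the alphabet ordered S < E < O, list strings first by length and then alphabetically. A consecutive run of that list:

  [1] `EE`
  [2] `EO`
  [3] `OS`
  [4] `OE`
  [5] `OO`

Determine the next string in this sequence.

SSS

After OO the length-2 strings are exhausted; the first length-3 string is 3 copies of S.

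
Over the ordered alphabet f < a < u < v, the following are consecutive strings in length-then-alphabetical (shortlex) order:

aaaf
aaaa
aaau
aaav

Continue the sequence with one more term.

aauf

Find the rightmost character of aaav below v, bump it to the next letter, and reset everything to its right to f.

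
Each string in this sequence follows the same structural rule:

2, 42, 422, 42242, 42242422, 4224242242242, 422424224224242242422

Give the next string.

4224242242242422424224224242242242

Each term (from the third on) is the previous term followed by the one before it: term 3 = 42·2 = 422.
Continuing: 422424224224242242422 · 4224242242242 gives term 8.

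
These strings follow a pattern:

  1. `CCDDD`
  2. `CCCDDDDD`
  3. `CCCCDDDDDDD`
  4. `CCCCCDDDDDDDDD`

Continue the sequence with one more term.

Term n consists of n C's, followed by 2n-1 D's, where the shown terms are n = 2, 3, 4, 5.
For the next term, n = 6, so the run lengths are 6, 11.

CCCCCCDDDDDDDDDDD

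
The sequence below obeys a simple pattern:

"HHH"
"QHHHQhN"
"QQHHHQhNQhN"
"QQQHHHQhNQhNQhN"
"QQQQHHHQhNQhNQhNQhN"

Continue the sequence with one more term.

QQQQQHHHQhNQhNQhNQhNQhN

Every step adds Q to the front and QhN to the end of the previous string.
One more step from QQQQHHHQhNQhNQhNQhN gives the answer.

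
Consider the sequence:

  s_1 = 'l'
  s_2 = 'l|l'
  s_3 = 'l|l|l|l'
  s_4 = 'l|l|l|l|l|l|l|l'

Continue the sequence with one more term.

l|l|l|l|l|l|l|l|l|l|l|l|l|l|l|l

s(k+1) = s(k)·|·s(k) — each term doubles the last with '|' between the halves.
One more doubling of l|l|l|l|l|l|l|l gives the answer.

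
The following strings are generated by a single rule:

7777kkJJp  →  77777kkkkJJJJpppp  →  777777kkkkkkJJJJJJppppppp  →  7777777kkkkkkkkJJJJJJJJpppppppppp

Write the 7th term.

7777777777kkkkkkkkkkkkkkJJJJJJJJJJJJJJppppppppppppppppppp

Each string has the form 7^{n+3} k^{2n} J^{2n} p^{3n-2} (n = 1, 2, …).
For term 7, n = 7, so the run lengths are 10, 14, 14, 19.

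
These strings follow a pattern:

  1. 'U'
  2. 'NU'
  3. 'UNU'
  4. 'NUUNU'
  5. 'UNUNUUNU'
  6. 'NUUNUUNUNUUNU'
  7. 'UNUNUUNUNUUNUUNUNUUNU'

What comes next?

Each term (from the third on) is the two preceding terms concatenated in order: term 3 = U·NU = UNU.
Continuing: NUUNUUNUNUUNU · UNUNUUNUNUUNUUNUNUUNU gives term 8.

NUUNUUNUNUUNUUNUNUUNUNUUNUUNUNUUNU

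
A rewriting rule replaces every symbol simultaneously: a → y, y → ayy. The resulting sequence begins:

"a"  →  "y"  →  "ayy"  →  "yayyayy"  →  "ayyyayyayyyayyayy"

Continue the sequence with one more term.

yayyayyayyyayyayyyayyayyayyyayyayyyayyayy

φ(ayyyayyayyyayyayy) expands symbol-by-symbol to y ayy ayy ayy y ayy ayy y ayy ayy ayy y ayy ayy y ayy ayy; joining the 17 pieces gives the next term.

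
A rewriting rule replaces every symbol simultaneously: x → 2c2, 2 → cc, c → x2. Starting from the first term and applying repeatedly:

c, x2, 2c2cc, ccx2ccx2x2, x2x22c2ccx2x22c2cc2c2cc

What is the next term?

Rewriting the 23 symbols of x2x22c2ccx2x22c2cc2c2cc one by one yields 2c2 cc 2c2 cc cc x2 cc x2 x2 2c2 cc 2c2 cc cc x2 cc x2 x2 cc x2 cc x2 x2; concatenated:

2c2cc2c2ccccx2ccx2x22c2cc2c2ccccx2ccx2x2ccx2ccx2x2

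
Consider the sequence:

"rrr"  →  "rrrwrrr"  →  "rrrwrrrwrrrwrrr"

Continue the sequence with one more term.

Every step duplicates the string with 'w' between the halves.
So the next term is two copies of rrrwrrrwrrrwrrr with 'w' between the halves.

rrrwrrrwrrrwrrrwrrrwrrrwrrrwrrr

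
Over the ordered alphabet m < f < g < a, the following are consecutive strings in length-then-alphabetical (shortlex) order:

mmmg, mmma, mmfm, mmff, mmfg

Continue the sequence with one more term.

Treat mmfg as a base-4 numeral over the given alphabet and add one, carrying through any trailing a's.

mmfa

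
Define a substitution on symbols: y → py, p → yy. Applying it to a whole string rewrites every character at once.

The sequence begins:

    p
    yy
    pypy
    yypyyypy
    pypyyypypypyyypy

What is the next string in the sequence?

φ(pypyyypypypyyypy) expands symbol-by-symbol to yy py yy py py py yy py yy py yy py py py yy py; joining the 16 pieces gives the next term.

yypyyypypypyyypyyypyyypypypyyypy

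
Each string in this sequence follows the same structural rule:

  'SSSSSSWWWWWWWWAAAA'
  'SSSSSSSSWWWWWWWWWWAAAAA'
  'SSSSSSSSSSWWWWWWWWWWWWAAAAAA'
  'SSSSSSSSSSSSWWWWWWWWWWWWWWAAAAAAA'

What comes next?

Term n consists of 2n S's, followed by 2n+2 W's, followed by n+1 A's, where the shown terms are n = 3, 4, 5, 6.
At n = 7 the blocks have lengths 14, 16, 8.

SSSSSSSSSSSSSSWWWWWWWWWWWWWWWWAAAAAAAA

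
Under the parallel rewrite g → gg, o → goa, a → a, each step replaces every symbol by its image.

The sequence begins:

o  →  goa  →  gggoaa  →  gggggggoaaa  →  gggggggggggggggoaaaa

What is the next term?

Applying the rule to each of the 20 symbols of gggggggggggggggoaaaa gives the pieces gg gg gg gg gg gg gg gg gg gg gg gg gg gg gg goa a a a a, which concatenate to the answer.

gggggggggggggggggggggggggggggggoaaaaa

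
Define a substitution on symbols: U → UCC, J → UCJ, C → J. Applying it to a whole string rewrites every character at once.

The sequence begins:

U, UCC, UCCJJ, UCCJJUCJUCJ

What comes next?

Apply φ to UCCJJUCJUCJ symbol by symbol: U→UCC, C→J, C→J, J→UCJ, J→UCJ, U→UCC, C→J, J→UCJ, U→UCC, C→J, J→UCJ; joined: UCC J J UCJ UCJ UCC J UCJ UCC J UCJ.

UCCJJUCJUCJUCCJUCJUCCJUCJ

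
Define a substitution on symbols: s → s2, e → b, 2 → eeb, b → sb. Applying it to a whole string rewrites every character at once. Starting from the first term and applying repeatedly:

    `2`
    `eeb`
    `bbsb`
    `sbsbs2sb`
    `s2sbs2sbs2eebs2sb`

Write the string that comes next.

s2eebs2sbs2eebs2sbs2eebbbsbs2eebs2sb

Applying the rule to each of the 17 symbols of s2sbs2sbs2eebs2sb gives the pieces s2 eeb s2 sb s2 eeb s2 sb s2 eeb b b sb s2 eeb s2 sb, which concatenate to the answer.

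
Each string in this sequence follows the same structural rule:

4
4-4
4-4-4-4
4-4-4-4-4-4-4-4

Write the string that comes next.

Every step duplicates the string with '-' between the halves.
Doubling 4-4-4-4-4-4-4-4 with '-' between the halves:

4-4-4-4-4-4-4-4-4-4-4-4-4-4-4-4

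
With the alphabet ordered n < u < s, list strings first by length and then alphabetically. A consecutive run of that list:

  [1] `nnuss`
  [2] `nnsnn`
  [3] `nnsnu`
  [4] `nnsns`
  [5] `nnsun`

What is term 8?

nnssn

Advancing 3 positions from nnsun through nnsun → nnsuu → nnsus reaches term 8.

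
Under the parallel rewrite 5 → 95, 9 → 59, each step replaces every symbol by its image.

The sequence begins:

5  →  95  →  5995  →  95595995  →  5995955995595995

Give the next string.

95595995599595595995955995595995

φ(5995955995595995) expands symbol-by-symbol to 95 59 59 95 59 95 95 59 59 95 95 59 95 59 59 95; joining the 16 pieces gives the next term.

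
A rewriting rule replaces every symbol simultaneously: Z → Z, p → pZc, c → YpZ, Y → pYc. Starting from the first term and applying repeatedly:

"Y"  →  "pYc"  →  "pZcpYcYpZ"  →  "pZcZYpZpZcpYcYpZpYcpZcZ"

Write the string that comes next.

pZcZYpZZpYcpZcZpZcZYpZpZcpYcYpZpYcpZcZpZcpYcYpZpZcZYpZZ

φ(pZcZYpZpZcpYcYpZpYcpZcZ) expands symbol-by-symbol to pZc Z YpZ Z pYc pZc Z pZc Z YpZ pZc pYc YpZ pYc pZc Z pZc pYc YpZ pZc Z YpZ Z; joining the 23 pieces gives the next term.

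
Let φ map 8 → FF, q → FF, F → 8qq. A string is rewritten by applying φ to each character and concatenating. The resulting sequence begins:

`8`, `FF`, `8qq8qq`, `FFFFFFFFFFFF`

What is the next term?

Expanding FFFFFFFFFFFF: F→8qq, F→8qq, F→8qq, F→8qq, F→8qq, F→8qq, F→8qq, F→8qq, F→8qq, F→8qq, F→8qq, F→8qq. Concatenated: 8qq 8qq 8qq 8qq 8qq 8qq 8qq 8qq 8qq 8qq 8qq 8qq.

8qq8qq8qq8qq8qq8qq8qq8qq8qq8qq8qq8qq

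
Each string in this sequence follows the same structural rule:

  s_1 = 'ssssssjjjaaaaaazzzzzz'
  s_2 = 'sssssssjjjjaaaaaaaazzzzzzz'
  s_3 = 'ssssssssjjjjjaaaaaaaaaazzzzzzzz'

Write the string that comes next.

Term n consists of n+3 s's, followed by n j's, followed by 2n a's, followed by n+3 z's, where the shown terms are n = 3, 4, 5.
For the next term, n = 6, so the run lengths are 9, 6, 12, 9.

sssssssssjjjjjjaaaaaaaaaaaazzzzzzzzz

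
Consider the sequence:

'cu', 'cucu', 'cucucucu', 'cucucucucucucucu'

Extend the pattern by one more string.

Every step duplicates the string.
Doubling cucucucucucucucu:

cucucucucucucucucucucucucucucucu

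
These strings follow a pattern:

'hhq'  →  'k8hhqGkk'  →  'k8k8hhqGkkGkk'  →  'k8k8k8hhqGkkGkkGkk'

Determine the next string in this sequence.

k8k8k8k8hhqGkkGkkGkkGkk

Every step adds k8 to the front and Gkk to the end of the previous string.
So the next term is k8·k8k8k8hhqGkkGkkGkk·Gkk.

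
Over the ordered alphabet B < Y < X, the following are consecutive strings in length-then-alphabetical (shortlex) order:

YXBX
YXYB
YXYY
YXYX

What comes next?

YXXB

Treat YXYX as a base-3 numeral over the given alphabet and add one, carrying through any trailing X's.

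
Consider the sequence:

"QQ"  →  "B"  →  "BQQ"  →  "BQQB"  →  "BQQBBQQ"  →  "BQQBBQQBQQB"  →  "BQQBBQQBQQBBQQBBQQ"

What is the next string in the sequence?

This is a Fibonacci-style word recurrence s(k) = s(k−1)·s(k−2): e.g. B·QQ = BQQ.
Continuing: BQQBBQQBQQBBQQBBQQ · BQQBBQQBQQB gives term 8.

BQQBBQQBQQBBQQBBQQBQQBBQQBQQB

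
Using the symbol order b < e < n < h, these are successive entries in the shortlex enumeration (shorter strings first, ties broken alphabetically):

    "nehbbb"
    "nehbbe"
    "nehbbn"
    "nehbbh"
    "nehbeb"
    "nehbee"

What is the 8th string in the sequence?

nehbeh

Continuing the enumeration 2 steps past nehbee: nehbee → nehben → (answer).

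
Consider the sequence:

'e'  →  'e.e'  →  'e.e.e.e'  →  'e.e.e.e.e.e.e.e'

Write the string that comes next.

e.e.e.e.e.e.e.e.e.e.e.e.e.e.e.e

Each string is two copies of the previous one joined by '.'.
One more doubling of e.e.e.e.e.e.e.e gives the answer.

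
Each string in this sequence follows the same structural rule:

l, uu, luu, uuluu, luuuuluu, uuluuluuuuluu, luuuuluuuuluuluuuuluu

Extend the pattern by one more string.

uuluuluuuuluuluuuuluuuuluuluuuuluu

Each term (from the third on) is the two preceding terms concatenated in order: term 3 = l·uu = luu.
The next term joins uuluuluuuuluu and luuuuluuuuluuluuuuluu.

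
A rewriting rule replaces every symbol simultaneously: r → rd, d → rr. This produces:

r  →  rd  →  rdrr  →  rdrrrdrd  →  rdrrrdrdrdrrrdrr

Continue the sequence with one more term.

φ(rdrrrdrdrdrrrdrr) expands symbol-by-symbol to rd rr rd rd rd rr rd rr rd rr rd rd rd rr rd rd; joining the 16 pieces gives the next term.

rdrrrdrdrdrrrdrrrdrrrdrdrdrrrdrd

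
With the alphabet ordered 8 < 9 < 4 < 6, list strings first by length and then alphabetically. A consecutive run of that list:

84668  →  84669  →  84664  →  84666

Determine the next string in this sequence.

86888

Find the rightmost character of 84666 below 6, bump it to the next letter, and reset everything to its right to 8.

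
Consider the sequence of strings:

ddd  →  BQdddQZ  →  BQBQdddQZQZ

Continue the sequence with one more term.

s(k+1) = BQ·s(k)·QZ, so each term gains BQ as a prefix and QZ as a suffix.
Applying this once more to BQBQdddQZQZ:

BQBQBQdddQZQZQZ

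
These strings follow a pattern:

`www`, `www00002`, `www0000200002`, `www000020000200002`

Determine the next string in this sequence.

Each term is the previous one with 00002 appended.
So the next term is www000020000200002·00002.

www00002000020000200002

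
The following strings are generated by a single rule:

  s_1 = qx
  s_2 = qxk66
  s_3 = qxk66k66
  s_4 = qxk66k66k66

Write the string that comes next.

qxk66k66k66k66

Every step adds k66 to the end: s(k+1) = s(k)·k66.
So the next term is qxk66k66k66·k66.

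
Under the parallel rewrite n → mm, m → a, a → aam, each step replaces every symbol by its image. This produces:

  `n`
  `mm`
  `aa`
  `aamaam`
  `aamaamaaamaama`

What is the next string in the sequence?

Rewriting the 14 symbols of aamaamaaamaama one by one yields aam aam a aam aam a aam aam aam a aam aam a aam; concatenated:

aamaamaaamaamaaamaamaamaaamaamaaam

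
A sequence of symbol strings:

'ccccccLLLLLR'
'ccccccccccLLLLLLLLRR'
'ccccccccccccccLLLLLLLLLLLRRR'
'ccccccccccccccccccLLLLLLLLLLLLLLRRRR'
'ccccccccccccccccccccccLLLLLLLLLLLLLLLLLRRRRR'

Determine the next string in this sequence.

ccccccccccccccccccccccccccLLLLLLLLLLLLLLLLLLLLRRRRRR

The n-th term is 4n+2 c's then 3n+2 L's then n R's (n = 1, 2, …).
Setting n = 6 gives 26, 20, 6 characters in each block.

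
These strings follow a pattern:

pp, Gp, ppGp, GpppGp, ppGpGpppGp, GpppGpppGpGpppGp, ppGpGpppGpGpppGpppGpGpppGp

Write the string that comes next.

This is a Fibonacci-style word recurrence s(k) = s(k−2)·s(k−1): e.g. pp·Gp = ppGp.
Continuing: GpppGpppGpGpppGp · ppGpGpppGpGpppGpppGpGpppGp gives term 8.

GpppGpppGpGpppGpppGpGpppGpGpppGpppGpGpppGp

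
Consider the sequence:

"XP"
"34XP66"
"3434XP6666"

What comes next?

343434XP666666

Each term wraps the previous one in 34 on the left and 66 on the right.
So the next term is 34·3434XP6666·66.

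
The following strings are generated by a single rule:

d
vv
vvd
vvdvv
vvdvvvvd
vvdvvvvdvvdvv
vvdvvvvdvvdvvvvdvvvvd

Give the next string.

vvdvvvvdvvdvvvvdvvvvdvvdvvvvdvvdvv

This is a Fibonacci-style word recurrence s(k) = s(k−1)·s(k−2): e.g. vv·d = vvd.
So term 8 is vvdvvvvdvvdvvvvdvvvvd·vvdvvvvdvvdvv.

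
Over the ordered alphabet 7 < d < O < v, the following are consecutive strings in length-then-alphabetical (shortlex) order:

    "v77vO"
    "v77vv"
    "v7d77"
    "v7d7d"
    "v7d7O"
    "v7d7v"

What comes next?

Treat v7d7v as a base-4 numeral over the given alphabet and add one, carrying through any trailing v's.

v7dd7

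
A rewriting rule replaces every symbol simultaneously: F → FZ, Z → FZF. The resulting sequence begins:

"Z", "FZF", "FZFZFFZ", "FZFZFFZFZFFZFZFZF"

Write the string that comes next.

FZFZFFZFZFFZFZFZFFZFZFFZFZFZFFZFZFFZFZFFZ

Replace each of the 17 characters of FZFZFFZFZFFZFZFZF in place — FZ FZF FZ FZF FZ FZ FZF FZ FZF FZ FZ FZF FZ FZF FZ FZF FZ — and concatenate.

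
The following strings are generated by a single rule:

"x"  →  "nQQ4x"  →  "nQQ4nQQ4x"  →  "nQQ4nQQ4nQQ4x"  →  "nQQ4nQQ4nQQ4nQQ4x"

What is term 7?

The strings grow by a fixed prefix nQQ4 each time.
From nQQ4nQQ4nQQ4nQQ4x, 2 further steps: nQQ4nQQ4nQQ4nQQ4x → nQQ4nQQ4nQQ4nQQ4nQQ4x → (answer).

nQQ4nQQ4nQQ4nQQ4nQQ4nQQ4x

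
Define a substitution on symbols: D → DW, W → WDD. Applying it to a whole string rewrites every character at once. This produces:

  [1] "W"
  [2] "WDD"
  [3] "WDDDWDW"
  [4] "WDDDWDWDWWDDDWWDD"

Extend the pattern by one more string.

WDDDWDWDWWDDDWWDDDWWDDWDDDWDWDWWDDWDDDWDW

φ(WDDDWDWDWWDDDWWDD) expands symbol-by-symbol to WDD DW DW DW WDD DW WDD DW WDD WDD DW DW DW WDD WDD DW DW; joining the 17 pieces gives the next term.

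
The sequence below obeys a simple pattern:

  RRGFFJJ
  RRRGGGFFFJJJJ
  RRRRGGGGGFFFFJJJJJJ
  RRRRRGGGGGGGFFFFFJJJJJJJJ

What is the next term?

RRRRRRGGGGGGGGGFFFFFFJJJJJJJJJJ

The n-th term is n+1 R's then 2n-1 G's then n+1 F's then 2n J's (n = 1, 2, …).
For the next term, n = 5, so the run lengths are 6, 9, 6, 10.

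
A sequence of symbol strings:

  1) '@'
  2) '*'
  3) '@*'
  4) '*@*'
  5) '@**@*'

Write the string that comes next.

From term 3 onward, concatenate the second-to-last term with the last: @·* = @*, *·@* = *@*, …
So term 6 is *@*·@**@*.

*@*@**@*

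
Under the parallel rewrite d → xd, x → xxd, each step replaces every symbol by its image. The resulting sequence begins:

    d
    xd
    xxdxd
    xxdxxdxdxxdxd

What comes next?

xxdxxdxdxxdxxdxdxxdxdxxdxxdxdxxdxd

φ(xxdxxdxdxxdxd) expands symbol-by-symbol to xxd xxd xd xxd xxd xd xxd xd xxd xxd xd xxd xd; joining the 13 pieces gives the next term.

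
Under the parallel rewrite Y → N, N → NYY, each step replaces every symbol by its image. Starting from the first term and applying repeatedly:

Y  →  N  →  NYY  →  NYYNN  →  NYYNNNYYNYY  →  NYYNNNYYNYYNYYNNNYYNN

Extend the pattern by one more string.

Rewriting the 21 symbols of NYYNNNYYNYYNYYNNNYYNN one by one yields NYY N N NYY NYY NYY N N NYY N N NYY N N NYY NYY NYY N N NYY NYY; concatenated:

NYYNNNYYNYYNYYNNNYYNNNYYNNNYYNYYNYYNNNYYNYY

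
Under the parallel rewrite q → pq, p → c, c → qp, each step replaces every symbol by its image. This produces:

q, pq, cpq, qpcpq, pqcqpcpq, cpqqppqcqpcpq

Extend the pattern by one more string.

Applying the rule to each of the 13 symbols of cpqqppqcqpcpq gives the pieces qp c pq pq c c pq qp pq c qp c pq, which concatenate to the answer.

qpcpqpqccpqqppqcqpcpq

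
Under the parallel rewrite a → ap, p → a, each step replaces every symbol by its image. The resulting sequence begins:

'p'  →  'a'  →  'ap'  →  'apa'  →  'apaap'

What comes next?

apaapapa

Expanding apaap: a→ap, p→a, a→ap, a→ap, p→a. Concatenated: ap a ap ap a.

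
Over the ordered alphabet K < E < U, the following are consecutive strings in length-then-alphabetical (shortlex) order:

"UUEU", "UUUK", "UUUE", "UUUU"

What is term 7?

Stepping forward 3 times from UUUU: UUUU → KKKKK → KKKKE, then the target.

KKKKU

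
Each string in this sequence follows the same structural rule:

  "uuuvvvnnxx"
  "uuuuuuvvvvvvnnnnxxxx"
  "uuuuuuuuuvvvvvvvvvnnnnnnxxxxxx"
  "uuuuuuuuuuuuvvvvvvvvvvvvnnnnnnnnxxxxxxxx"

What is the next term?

Term n consists of 3n u's, followed by 3n v's, followed by 2n n's, followed by 2n x's (n = 1, 2, …).
Setting n = 5 gives 15, 15, 10, 10 characters in each block.

uuuuuuuuuuuuuuuvvvvvvvvvvvvvvvnnnnnnnnnnxxxxxxxxxx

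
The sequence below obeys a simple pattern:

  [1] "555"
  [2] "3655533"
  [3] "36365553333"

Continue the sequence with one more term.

Every step adds 36 to the front and 33 to the end of the previous string.
One more step from 36365553333 gives the answer.

363636555333333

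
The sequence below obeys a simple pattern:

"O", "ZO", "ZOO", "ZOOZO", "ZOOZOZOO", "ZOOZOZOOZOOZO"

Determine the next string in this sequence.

This is a Fibonacci-style word recurrence s(k) = s(k−1)·s(k−2): e.g. ZO·O = ZOO.
The next term joins ZOOZOZOOZOOZO and ZOOZOZOO.

ZOOZOZOOZOOZOZOOZOZOO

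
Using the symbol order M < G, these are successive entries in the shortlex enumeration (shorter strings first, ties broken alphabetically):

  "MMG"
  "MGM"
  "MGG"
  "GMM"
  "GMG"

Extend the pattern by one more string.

Find the rightmost character of GMG below G, bump it to the next letter, and reset everything to its right to M.

GGM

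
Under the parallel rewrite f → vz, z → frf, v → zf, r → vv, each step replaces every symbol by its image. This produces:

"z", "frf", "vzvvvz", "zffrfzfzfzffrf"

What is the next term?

Applying the rule to each of the 14 symbols of zffrfzfzfzffrf gives the pieces frf vz vz vv vz frf vz frf vz frf vz vz vv vz, which concatenate to the answer.

frfvzvzvvvzfrfvzfrfvzfrfvzvzvvvz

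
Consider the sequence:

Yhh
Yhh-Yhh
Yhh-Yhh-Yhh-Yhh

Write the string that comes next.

Yhh-Yhh-Yhh-Yhh-Yhh-Yhh-Yhh-Yhh

s(k+1) = s(k)·-·s(k) — each term doubles the last with '-' between the halves.
One more doubling of Yhh-Yhh-Yhh-Yhh gives the answer.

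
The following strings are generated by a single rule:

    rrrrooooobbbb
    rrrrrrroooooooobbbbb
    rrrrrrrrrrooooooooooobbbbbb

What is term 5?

The n-th term is 3n+1 r's then 3n+2 o's then n+3 b's (n = 1, 2, …).
At n = 5 the blocks have lengths 16, 17, 8.

rrrrrrrrrrrrrrrrooooooooooooooooobbbbbbbb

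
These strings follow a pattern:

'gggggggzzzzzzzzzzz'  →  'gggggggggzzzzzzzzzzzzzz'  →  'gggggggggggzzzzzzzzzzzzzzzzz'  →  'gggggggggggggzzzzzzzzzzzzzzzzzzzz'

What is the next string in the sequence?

Term n consists of 2n+1 g's, followed by 3n+2 z's, where the shown terms are n = 3, 4, 5, 6.
Setting n = 7 gives 15, 23 characters in each block.

gggggggggggggggzzzzzzzzzzzzzzzzzzzzzzz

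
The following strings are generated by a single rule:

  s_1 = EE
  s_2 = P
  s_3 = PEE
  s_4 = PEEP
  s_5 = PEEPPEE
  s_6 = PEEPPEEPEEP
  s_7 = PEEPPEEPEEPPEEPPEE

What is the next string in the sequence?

Each term (from the third on) is the previous term followed by the one before it: term 3 = P·EE = PEE.
The next term joins PEEPPEEPEEPPEEPPEE and PEEPPEEPEEP.

PEEPPEEPEEPPEEPPEEPEEPPEEPEEP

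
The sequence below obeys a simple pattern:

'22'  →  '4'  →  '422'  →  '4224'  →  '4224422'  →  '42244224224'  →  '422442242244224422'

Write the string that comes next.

42244224224422442242244224224

From term 3 onward, concatenate the last term with the second-to-last: 4·22 = 422, 422·4 = 4224, …
Continuing: 422442242244224422 · 42244224224 gives term 8.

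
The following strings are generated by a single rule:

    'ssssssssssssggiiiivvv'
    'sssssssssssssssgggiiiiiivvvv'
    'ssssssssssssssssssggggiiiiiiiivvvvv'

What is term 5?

Each string has the form s^{3n+3} g^{n-1} i^{2n-2} v^{n}, where the shown terms are n = 3, 4, 5.
At n = 7 the blocks have lengths 24, 6, 12, 7.

ssssssssssssssssssssssssggggggiiiiiiiiiiiivvvvvvv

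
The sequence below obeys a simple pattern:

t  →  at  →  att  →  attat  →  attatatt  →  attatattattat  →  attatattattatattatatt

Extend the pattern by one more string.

attatattattatattatattattatattattat

This is a Fibonacci-style word recurrence s(k) = s(k−1)·s(k−2): e.g. at·t = att.
Continuing: attatattattatattatatt · attatattattat gives term 8.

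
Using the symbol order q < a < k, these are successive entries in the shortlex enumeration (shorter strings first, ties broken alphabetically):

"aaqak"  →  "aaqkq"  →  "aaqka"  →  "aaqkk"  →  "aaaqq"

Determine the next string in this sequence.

aaaqa

Treat aaaqq as a base-3 numeral over the given alphabet and add one, carrying through any trailing k's.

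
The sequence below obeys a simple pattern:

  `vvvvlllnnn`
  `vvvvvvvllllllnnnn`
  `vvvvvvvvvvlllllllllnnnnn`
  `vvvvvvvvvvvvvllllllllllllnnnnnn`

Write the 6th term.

vvvvvvvvvvvvvvvvvvvllllllllllllllllllnnnnnnnn

Term n consists of 3n+1 v's, followed by 3n l's, followed by n+2 n's (n = 1, 2, …).
Setting n = 6 gives 19, 18, 8 characters in each block.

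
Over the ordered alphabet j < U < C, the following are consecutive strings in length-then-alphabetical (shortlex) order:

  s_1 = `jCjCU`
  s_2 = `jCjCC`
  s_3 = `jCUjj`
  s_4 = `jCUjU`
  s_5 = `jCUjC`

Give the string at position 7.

Stepping forward 2 times from jCUjC: jCUjC → jCUUj, then the target.

jCUUU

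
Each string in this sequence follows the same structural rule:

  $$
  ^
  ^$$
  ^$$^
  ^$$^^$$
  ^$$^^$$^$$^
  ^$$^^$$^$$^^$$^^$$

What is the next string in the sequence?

^$$^^$$^$$^^$$^^$$^$$^^$$^$$^

This is a Fibonacci-style word recurrence s(k) = s(k−1)·s(k−2): e.g. ^·$$ = ^$$.
The next term joins ^$$^^$$^$$^^$$^^$$ and ^$$^^$$^$$^.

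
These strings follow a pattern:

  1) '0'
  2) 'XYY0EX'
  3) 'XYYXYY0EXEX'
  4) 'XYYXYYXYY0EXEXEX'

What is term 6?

s(k+1) = XYY·s(k)·EX, so each term gains XYY as a prefix and EX as a suffix.
From XYYXYYXYY0EXEXEX, 2 further steps: XYYXYYXYY0EXEXEX → XYYXYYXYYXYY0EXEXEXEX → (answer).

XYYXYYXYYXYYXYY0EXEXEXEXEX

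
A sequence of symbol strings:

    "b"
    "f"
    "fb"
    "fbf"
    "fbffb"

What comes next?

From term 3 onward, concatenate the last term with the second-to-last: f·b = fb, fb·f = fbf, …
Continuing: fbffb · fbf gives term 6.

fbffbfbf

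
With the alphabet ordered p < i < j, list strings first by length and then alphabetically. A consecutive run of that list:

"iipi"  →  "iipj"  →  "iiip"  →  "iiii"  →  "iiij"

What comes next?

Find the rightmost character of iiij below j, bump it to the next letter, and reset everything to its right to p.

iijp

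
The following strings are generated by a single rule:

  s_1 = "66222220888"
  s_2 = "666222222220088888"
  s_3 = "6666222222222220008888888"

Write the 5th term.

The n-th term is n 6's then 3n-1 2's then n-1 0's then 2n-1 8's, where the shown terms are n = 2, 3, 4.
Setting n = 6 gives 6, 17, 5, 11 characters in each block.

666666222222222222222220000088888888888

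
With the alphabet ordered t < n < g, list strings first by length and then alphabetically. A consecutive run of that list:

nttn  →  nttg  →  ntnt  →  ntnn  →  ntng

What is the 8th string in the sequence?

ntgg

Stepping forward 3 times from ntng: ntng → ntgt → ntgn, then the target.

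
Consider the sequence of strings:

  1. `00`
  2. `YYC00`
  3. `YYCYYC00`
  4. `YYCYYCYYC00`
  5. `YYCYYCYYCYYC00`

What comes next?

The strings grow by a fixed prefix YYC each time.
Applying this once more to YYCYYCYYCYYC00:

YYCYYCYYCYYCYYC00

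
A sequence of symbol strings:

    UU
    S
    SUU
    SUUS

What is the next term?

SUUSSUU

This is a Fibonacci-style word recurrence s(k) = s(k−1)·s(k−2): e.g. S·UU = SUU.
So term 5 is SUUS·SUU.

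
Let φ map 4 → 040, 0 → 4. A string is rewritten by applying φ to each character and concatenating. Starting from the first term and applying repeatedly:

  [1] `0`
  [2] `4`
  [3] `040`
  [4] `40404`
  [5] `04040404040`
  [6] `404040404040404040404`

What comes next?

0404040404040404040404040404040404040404040

Replace each of the 21 characters of 404040404040404040404 in place — 040 4 040 4 040 4 040 4 040 4 040 4 040 4 040 4 040 4 040 4 040 — and concatenate.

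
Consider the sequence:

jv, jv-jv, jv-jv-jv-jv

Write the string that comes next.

Every step duplicates the string with '-' between the halves.
So the next term is two copies of jv-jv-jv-jv with '-' between the halves.

jv-jv-jv-jv-jv-jv-jv-jv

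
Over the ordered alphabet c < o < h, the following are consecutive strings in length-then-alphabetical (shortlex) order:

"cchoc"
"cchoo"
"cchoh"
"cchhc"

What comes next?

cchho

Find the rightmost character of cchhc below h, bump it to the next letter, and reset everything to its right to c.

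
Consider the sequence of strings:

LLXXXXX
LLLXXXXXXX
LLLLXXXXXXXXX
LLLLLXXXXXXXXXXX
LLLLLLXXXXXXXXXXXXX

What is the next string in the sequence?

LLLLLLLXXXXXXXXXXXXXXX

Reading off run lengths: L runs 2, 3, 4, 5, 6; X runs 5, 7, 9, 11, 13 — each is linear in n, where the shown terms are n = 2, 3, 4, 5, 6.
For the next term, n = 7, so the run lengths are 7, 15.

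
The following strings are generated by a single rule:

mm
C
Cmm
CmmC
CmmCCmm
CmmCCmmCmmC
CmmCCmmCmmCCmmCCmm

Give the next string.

CmmCCmmCmmCCmmCCmmCmmCCmmCmmC

This is a Fibonacci-style word recurrence s(k) = s(k−1)·s(k−2): e.g. C·mm = Cmm.
Continuing: CmmCCmmCmmCCmmCCmm · CmmCCmmCmmC gives term 8.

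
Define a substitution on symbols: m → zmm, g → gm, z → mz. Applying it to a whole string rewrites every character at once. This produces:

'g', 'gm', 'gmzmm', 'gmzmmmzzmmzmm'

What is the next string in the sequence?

gmzmmmzzmmzmmzmmmzmzzmmzmmmzzmmzmm

φ(gmzmmmzzmmzmm) expands symbol-by-symbol to gm zmm mz zmm zmm zmm mz mz zmm zmm mz zmm zmm; joining the 13 pieces gives the next term.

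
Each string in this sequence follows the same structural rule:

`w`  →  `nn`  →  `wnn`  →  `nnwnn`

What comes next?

From term 3 onward, concatenate the second-to-last term with the last: w·nn = wnn, nn·wnn = nnwnn, …
Continuing: wnn · nnwnn gives term 5.

wnnnnwnn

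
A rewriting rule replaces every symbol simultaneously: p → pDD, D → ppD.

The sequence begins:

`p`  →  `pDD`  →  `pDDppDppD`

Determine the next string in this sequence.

pDDppDppDpDDpDDppDpDDpDDppD

Apply φ to pDDppDppD symbol by symbol: p→pDD, D→ppD, D→ppD, p→pDD, p→pDD, D→ppD, p→pDD, p→pDD, D→ppD; joined: pDD ppD ppD pDD pDD ppD pDD pDD ppD.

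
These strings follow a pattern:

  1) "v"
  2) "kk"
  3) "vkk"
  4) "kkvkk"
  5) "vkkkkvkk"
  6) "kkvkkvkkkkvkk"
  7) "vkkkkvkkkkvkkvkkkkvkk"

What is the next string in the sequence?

kkvkkvkkkkvkkvkkkkvkkkkvkkvkkkkvkk

This is a Fibonacci-style word recurrence s(k) = s(k−2)·s(k−1): e.g. v·kk = vkk.
The next term joins kkvkkvkkkkvkk and vkkkkvkkkkvkkvkkkkvkk.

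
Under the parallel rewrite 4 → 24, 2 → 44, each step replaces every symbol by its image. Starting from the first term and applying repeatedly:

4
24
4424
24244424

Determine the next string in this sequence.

4424442424244424

Rewriting each symbol of 24244424: 2→44, 4→24, 2→44, 4→24, 4→24, 4→24, 2→44, 4→24, which concatenates to 44 24 44 24 24 24 44 24.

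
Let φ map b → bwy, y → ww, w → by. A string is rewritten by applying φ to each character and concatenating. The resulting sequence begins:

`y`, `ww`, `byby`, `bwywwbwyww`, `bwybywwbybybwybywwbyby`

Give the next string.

bwybywwbwywwbybybwywwbwywwbwybywwbwywwbybybwywwbwyww

Replace each of the 22 characters of bwybywwbybybwybywwbyby in place — bwy by ww bwy ww by by bwy ww bwy ww bwy by ww bwy ww by by bwy ww bwy ww — and concatenate.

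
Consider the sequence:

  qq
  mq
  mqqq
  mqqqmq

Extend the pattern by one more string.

From term 3 onward, concatenate the last term with the second-to-last: mq·qq = mqqq, mqqq·mq = mqqqmq, …
So term 5 is mqqqmq·mqqq.

mqqqmqmqqq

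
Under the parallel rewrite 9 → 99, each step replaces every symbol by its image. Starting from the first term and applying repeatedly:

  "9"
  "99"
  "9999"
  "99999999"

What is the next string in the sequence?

9999999999999999

Rewriting each symbol of 99999999: 9→99, 9→99, 9→99, 9→99, 9→99, 9→99, 9→99, 9→99, which concatenates to 99 99 99 99 99 99 99 99.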